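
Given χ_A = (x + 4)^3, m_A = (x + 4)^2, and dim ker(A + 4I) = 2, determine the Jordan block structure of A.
λ = -4: algebraic multiplicity 3 (exponent in χ_A), largest block size 2 (exponent in m_A), 2 blocks (geometric multiplicity). These force block sizes [2, 1].

Jordan blocks: (-4, 2), (-4, 1)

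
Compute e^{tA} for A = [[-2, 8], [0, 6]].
A has Jordan form J = [[-2, 0], [0, 6]] with A = PJP^{-1}, so e^{tA} = P e^{tJ} P^{-1}.

For a Jordan block J_k(λ), e^{tJ_k(λ)} = e^{λt} · (I + tN + t^2 N^2/2! + ... + t^{k-1} N^{k-1}/(k-1)!) where N is the nilpotent superdiagonal part.

Assembling the blocks and conjugating back gives the entries of e^{tA} as shown above.

e^{tA} = [[e^{-2*t}, (e^{8*t} - 1)*e^{-2*t}], [0, e^{6*t}]]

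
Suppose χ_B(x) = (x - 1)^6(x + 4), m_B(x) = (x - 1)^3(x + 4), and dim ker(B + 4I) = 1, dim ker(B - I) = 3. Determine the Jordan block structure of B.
Jordan blocks: (-4, 1), (1, 3), (1, 2), (1, 1)

λ = -4: algebraic multiplicity 1 (exponent in χ_B), largest block size 1 (exponent in m_B), 1 block (geometric multiplicity). This forces block sizes [1].
λ = 1: algebraic multiplicity 6 (exponent in χ_B), largest block size 3 (exponent in m_B), 3 blocks (geometric multiplicity). These force block sizes [3, 2, 1].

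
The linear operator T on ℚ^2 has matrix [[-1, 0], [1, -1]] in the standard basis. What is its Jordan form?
The characteristic polynomial is det(xI - A) = (x + 1)^2, so the eigenvalues are -1 (algebraic multiplicity 2).

For λ = -1: rank(A + I) = 1, rank((A + I)^2) = 0. The eigenspace has dimension 2 - 1 = 1, so there is 1 Jordan block; the rank sequence gives block sizes [2].

Assembling the blocks gives the Jordan form J above.

J = [[-1, 1], [0, -1]]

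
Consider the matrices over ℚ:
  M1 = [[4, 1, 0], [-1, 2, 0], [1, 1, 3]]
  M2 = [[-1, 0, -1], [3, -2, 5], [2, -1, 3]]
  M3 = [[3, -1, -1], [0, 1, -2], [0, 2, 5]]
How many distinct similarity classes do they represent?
2 classes: {M1, M3}, {M2}

Characteristic polynomials: χ_{M1} = (x - 3)^3, χ_{M2} = x^3, χ_{M3} = (x - 3)^3.

{M1, M3}: invariant factors x - 3, (x - 3)^2.

{M2}: invariant factors x^3.

Matrices are similar if and only if their invariant-factor lists agree; the partition into similarity classes is {M1, M3}, {M2}.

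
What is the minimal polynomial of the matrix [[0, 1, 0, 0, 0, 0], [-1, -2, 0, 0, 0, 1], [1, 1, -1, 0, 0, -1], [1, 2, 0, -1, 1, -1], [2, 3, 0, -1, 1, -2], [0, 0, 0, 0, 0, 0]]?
m_A(x) = x^2(x + 1)^2

The characteristic polynomial factors as x^3(x + 1)^3. The minimal polynomial is ∏(x - λ)^{k_λ} where k_λ is the size of the largest Jordan block at λ.

For λ = -1: rank(A + I) = 4, and the largest Jordan block has size 2 (the smallest k with rank((A + I)^k) = rank((A + I)^(k+1))).
For λ = 0: rank(A) = 4, and the largest Jordan block has size 2 (the smallest k with rank(A^k) = rank(A^(k+1))).

So m_A(x) = x^2(x + 1)^2.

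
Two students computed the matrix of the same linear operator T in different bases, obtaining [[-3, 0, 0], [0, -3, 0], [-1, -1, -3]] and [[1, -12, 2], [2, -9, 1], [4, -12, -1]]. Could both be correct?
Yes.

Two matrices over a field are similar if and only if they have the same invariant factors.

Both A and B have characteristic polynomial (x + 3)^3 and minimal polynomial (x + 3)^2. Computing further, both have invariant factors x + 3, (x + 3)^2. Hence A and B are similar.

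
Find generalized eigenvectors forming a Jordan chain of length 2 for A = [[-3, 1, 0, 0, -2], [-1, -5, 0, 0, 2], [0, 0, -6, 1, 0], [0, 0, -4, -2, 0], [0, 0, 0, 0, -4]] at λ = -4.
v_1 = [[0, 1, 0, 0, 0]]^T, v_2 = [[1, -1, 0, 0, 0]]^T

We seek v_1 ∈ ker((A + 4I)^2) \ ker(A + 4I), then set v_{i+1} = (A + 4I) v_i.

One such chain is v_1 = [[0, 1, 0, 0, 0]]^T, v_2 = [[1, -1, 0, 0, 0]]^T. Check: (A + 4I) v_2 = [[0, 0, 0, 0, 0]]^T = 0.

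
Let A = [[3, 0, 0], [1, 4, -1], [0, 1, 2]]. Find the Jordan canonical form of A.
J = [[3, 1, 0], [0, 3, 1], [0, 0, 3]]

The characteristic polynomial is det(xI - A) = (x - 3)^3, so the eigenvalues are 3 (algebraic multiplicity 3).

For λ = 3: rank(A - 3I) = 2, rank((A - 3I)^2) = 1, rank((A - 3I)^3) = 0. The eigenspace has dimension 3 - 2 = 1, so there is 1 Jordan block; the rank sequence gives block sizes [3].

Assembling the blocks gives the Jordan form J above.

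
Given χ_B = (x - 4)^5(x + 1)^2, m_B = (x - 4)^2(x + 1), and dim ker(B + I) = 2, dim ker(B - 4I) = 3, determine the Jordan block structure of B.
Jordan blocks: (-1, 1), (-1, 1), (4, 2), (4, 2), (4, 1)

λ = -1: algebraic multiplicity 2 (exponent in χ_B), largest block size 1 (exponent in m_B), 2 blocks (geometric multiplicity). These force block sizes [1, 1].
λ = 4: algebraic multiplicity 5 (exponent in χ_B), largest block size 2 (exponent in m_B), 3 blocks (geometric multiplicity). These force block sizes [2, 2, 1].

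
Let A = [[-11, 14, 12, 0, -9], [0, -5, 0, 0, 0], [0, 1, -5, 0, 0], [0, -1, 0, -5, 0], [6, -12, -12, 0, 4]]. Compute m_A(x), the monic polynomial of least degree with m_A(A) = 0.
m_A(x) = (x + 2)(x + 5)^2

The characteristic polynomial factors as (x + 2)(x + 5)^4. The minimal polynomial is ∏(x - λ)^{k_λ} where k_λ is the size of the largest Jordan block at λ.

For λ = -5: rank(A + 5I) = 2, and the largest Jordan block has size 2 (the smallest k with rank((A + 5I)^k) = rank((A + 5I)^(k+1))).
For λ = -2: rank(A + 2I) = 4, and the largest Jordan block has size 1 (the smallest k with rank((A + 2I)^k) = rank((A + 2I)^(k+1))).

So m_A(x) = (x + 2)(x + 5)^2.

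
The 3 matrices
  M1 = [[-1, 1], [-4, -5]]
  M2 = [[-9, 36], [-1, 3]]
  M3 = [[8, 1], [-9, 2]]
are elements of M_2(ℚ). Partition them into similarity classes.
Characteristic polynomials: χ_{M1} = (x + 3)^2, χ_{M2} = (x + 3)^2, χ_{M3} = (x - 5)^2.

{M1, M2}: invariant factors (x + 3)^2.

{M3}: invariant factors (x - 5)^2.

Matrices are similar if and only if their invariant-factor lists agree; the partition into similarity classes is {M1, M2}, {M3}.

2 classes: {M1, M2}, {M3}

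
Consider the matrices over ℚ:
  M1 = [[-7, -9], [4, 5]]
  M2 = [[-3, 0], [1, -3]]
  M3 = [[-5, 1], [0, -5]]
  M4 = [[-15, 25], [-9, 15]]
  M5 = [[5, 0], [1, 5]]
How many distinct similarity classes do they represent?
5 classes: {M1}, {M2}, {M3}, {M4}, {M5}

Characteristic polynomials: χ_{M1} = (x + 1)^2, χ_{M2} = (x + 3)^2, χ_{M3} = (x + 5)^2, χ_{M4} = x^2, χ_{M5} = (x - 5)^2.

{M1}: invariant factors (x + 1)^2.

{M2}: invariant factors (x + 3)^2.

{M3}: invariant factors (x + 5)^2.

{M4}: invariant factors x^2.

{M5}: invariant factors (x - 5)^2.

Matrices are similar if and only if their invariant-factor lists agree; the partition into similarity classes is {M1}, {M2}, {M3}, {M4}, {M5}.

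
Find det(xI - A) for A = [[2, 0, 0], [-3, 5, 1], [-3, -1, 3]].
χ_A(x) = (x - 4)^2(x - 2)

xI - A = [[x - 2, 0, 0], [3, x - 5, -1], [3, 1, x - 3]].

Expanding det(xI - A) along the first row:
det(xI - A) = + (x - 2)·det([[x - 5, -1], [1, x - 3]]) - (0)·det([[3, -1], [3, x - 3]]) + (0)·det([[3, x - 5], [3, 1]]).

Evaluating gives χ_A(x) = x^3 - 10x^2 + 32x - 32 = (x - 4)^2(x - 2).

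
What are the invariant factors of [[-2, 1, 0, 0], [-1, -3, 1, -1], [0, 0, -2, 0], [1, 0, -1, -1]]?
x + 2, (x + 2)^3

The Jordan structure of A has elementary divisors (x + 2)^3, (x + 2). Arranging the block sizes at each eigenvalue in decreasing order and taking row products gives the invariant factors.

Invariant factors (smallest first, each dividing the next): x + 2, (x + 2)^3.

Check: the last factor (x + 2)^3 is the minimal polynomial, and the product (x + 2)^4 is the characteristic polynomial.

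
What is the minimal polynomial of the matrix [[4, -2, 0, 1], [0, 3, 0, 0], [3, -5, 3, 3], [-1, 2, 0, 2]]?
The characteristic polynomial factors as (x - 3)^4. The minimal polynomial is ∏(x - λ)^{k_λ} where k_λ is the size of the largest Jordan block at λ.

For λ = 3: rank(A - 3I) = 2, and the largest Jordan block has size 2 (the smallest k with rank((A - 3I)^k) = rank((A - 3I)^(k+1))).

So m_A(x) = (x - 3)^2.

m_A(x) = (x - 3)^2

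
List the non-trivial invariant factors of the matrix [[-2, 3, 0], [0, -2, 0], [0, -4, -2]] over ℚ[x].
x + 2, (x + 2)^2

The Jordan structure of A has elementary divisors (x + 2)^2, (x + 2). Arranging the block sizes at each eigenvalue in decreasing order and taking row products gives the invariant factors.

Invariant factors (smallest first, each dividing the next): x + 2, (x + 2)^2.

Check: the last factor (x + 2)^2 is the minimal polynomial, and the product (x + 2)^3 is the characteristic polynomial.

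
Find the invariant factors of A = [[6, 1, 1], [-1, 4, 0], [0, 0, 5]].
The Jordan structure of A has elementary divisors (x - 5)^3. Arranging the block sizes at each eigenvalue in decreasing order and taking row products gives the invariant factors.

Invariant factors (smallest first, each dividing the next): (x - 5)^3.

Check: the last factor (x - 5)^3 is the minimal polynomial, and the product (x - 5)^3 is the characteristic polynomial.

(x - 5)^3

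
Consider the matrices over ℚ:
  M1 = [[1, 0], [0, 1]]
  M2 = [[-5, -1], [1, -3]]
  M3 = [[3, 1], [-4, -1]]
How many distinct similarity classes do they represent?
3 classes: {M1}, {M2}, {M3}

Characteristic polynomials: χ_{M1} = (x - 1)^2, χ_{M2} = (x + 4)^2, χ_{M3} = (x - 1)^2.

{M1}: invariant factors x - 1, x - 1.

{M2}: invariant factors (x + 4)^2.

{M3}: invariant factors (x - 1)^2.

Matrices are similar if and only if their invariant-factor lists agree; the partition into similarity classes is {M1}, {M2}, {M3}.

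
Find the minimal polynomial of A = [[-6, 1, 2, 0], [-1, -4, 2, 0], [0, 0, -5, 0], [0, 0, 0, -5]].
m_A(x) = (x + 5)^2

The characteristic polynomial factors as (x + 5)^4. The minimal polynomial is ∏(x - λ)^{k_λ} where k_λ is the size of the largest Jordan block at λ.

For λ = -5: rank(A + 5I) = 1, and the largest Jordan block has size 2 (the smallest k with rank((A + 5I)^k) = rank((A + 5I)^(k+1))).

So m_A(x) = (x + 5)^2.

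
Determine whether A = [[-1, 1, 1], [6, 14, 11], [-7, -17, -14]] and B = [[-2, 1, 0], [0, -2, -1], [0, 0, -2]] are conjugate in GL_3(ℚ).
No.

trace(A) = -1 but trace(B) = -6. The trace is a similarity invariant, so A and B are not similar.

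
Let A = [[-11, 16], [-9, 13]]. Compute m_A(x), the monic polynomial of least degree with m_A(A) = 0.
m_A(x) = (x - 1)^2

The characteristic polynomial factors as (x - 1)^2. The minimal polynomial is ∏(x - λ)^{k_λ} where k_λ is the size of the largest Jordan block at λ.

For λ = 1: rank(A - I) = 1, and the largest Jordan block has size 2 (the smallest k with rank((A - I)^k) = rank((A - I)^(k+1))).

So m_A(x) = (x - 1)^2.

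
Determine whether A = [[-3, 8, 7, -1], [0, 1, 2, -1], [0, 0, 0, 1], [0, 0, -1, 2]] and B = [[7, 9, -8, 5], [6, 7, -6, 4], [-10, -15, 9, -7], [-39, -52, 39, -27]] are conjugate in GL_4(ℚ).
No.

trace(A) = 0 but trace(B) = -4. The trace is a similarity invariant, so A and B are not similar.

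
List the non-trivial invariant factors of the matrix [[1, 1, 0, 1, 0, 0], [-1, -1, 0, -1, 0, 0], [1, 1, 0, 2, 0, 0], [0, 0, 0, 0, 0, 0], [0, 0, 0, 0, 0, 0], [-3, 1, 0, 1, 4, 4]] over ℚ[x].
The Jordan structure of A has elementary divisors x^2, x^2, x, (x - 4). Arranging the block sizes at each eigenvalue in decreasing order and taking row products gives the invariant factors.

Invariant factors (smallest first, each dividing the next): x, x^2, x^2(x - 4).

Check: the last factor x^2(x - 4) is the minimal polynomial, and the product x^5(x - 4) is the characteristic polynomial.

x, x^2, x^2(x - 4)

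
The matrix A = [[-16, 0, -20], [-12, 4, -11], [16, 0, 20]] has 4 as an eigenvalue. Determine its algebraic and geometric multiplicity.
The characteristic polynomial is x(x - 4)^2, so the factor x - 4 appears with exponent 2: the algebraic multiplicity is 2.

rank(A - 4I) = 2, so the eigenspace has dimension 3 - 2 = 1: the geometric multiplicity is 1.

Since 1 < 2, A is not diagonalizable.

algebraic multiplicity 2, geometric multiplicity 1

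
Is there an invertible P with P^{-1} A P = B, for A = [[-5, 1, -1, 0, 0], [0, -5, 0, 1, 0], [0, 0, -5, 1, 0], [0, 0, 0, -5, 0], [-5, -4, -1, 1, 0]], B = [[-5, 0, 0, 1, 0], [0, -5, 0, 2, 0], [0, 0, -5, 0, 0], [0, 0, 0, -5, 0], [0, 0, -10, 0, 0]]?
No.

Both have characteristic polynomial x(x + 5)^4 and minimal polynomial x(x + 5)^2. But rank(A + 5I) = 3 for A while rank(B + 5I) = 2 for B, so the number of Jordan blocks at λ = -5 differs. A and B are not similar.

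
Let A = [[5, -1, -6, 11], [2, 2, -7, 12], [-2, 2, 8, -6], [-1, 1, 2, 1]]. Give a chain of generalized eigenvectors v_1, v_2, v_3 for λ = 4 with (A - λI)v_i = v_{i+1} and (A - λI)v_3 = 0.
We seek v_1 ∈ ker((A - 4I)^3) \ ker((A - 4I)^2), then set v_{i+1} = (A - 4I) v_i.

One such chain is v_1 = [[0, 0, 1, 0]]^T, v_2 = [[-6, -7, 4, 2]]^T, v_3 = [[-1, -2, 2, 1]]^T. Check: (A - 4I) v_3 = [[0, 0, 0, 0]]^T = 0.

v_1 = [[0, 0, 1, 0]]^T, v_2 = [[-6, -7, 4, 2]]^T, v_3 = [[-1, -2, 2, 1]]^T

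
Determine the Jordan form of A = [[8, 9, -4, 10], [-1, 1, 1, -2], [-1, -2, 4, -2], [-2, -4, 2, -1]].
J = [[3, 1, 0, 0], [0, 3, 1, 0], [0, 0, 3, 0], [0, 0, 0, 3]]

The characteristic polynomial is det(xI - A) = (x - 3)^4, so the eigenvalues are 3 (algebraic multiplicity 4).

For λ = 3: rank(A - 3I) = 2, rank((A - 3I)^2) = 1, rank((A - 3I)^3) = 0. The eigenspace has dimension 4 - 2 = 2, so there are 2 Jordan blocks; the rank sequence gives block sizes [3, 1].

Assembling the blocks gives the Jordan form J above.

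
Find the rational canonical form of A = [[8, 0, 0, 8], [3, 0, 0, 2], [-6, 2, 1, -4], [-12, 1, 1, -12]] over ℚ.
R = [[0, 0, 0, 8], [1, 0, 0, -6], [0, 1, 0, 2], [0, 0, 1, -3]]

The invariant factors of A (the non-unit diagonal entries of the Smith normal form of xI - A over ℚ[x]) are (x - 1)(x + 4)(x^2 + 2), each dividing the next. The characteristic polynomial is their product, (x - 1)(x + 4)(x^2 + 2).

The rational canonical form is the block-diagonal matrix of companion matrices C(f_i):
R = [[0, 0, 0, 8], [1, 0, 0, -6], [0, 1, 0, 2], [0, 0, 1, -3]].

Note the characteristic polynomial does not split into linear factors over ℚ, so A has no Jordan form over ℚ; the rational canonical form exists over any field.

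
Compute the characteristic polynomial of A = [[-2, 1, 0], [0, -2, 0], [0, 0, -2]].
xI - A = [[x + 2, -1, 0], [0, x + 2, 0], [0, 0, x + 2]].

Expanding det(xI - A) along the first row:
det(xI - A) = + (x + 2)·det([[x + 2, 0], [0, x + 2]]) - (-1)·det([[0, 0], [0, x + 2]]) + (0)·det([[0, x + 2], [0, 0]]).

Evaluating gives χ_A(x) = x^3 + 6x^2 + 12x + 8 = (x + 2)^3.

χ_A(x) = (x + 2)^3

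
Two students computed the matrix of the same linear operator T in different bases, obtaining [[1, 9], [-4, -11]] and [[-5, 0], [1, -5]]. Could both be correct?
Two matrices over a field are similar if and only if they have the same invariant factors.

Both A and B have characteristic polynomial (x + 5)^2 and minimal polynomial (x + 5)^2. Computing further, both have invariant factors (x + 5)^2. Hence A and B are similar.

Yes.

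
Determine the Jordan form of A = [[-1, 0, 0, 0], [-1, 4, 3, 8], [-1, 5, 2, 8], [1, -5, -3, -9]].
The characteristic polynomial is det(xI - A) = (x + 1)^4, so the eigenvalues are -1 (algebraic multiplicity 4).

For λ = -1: rank(A + I) = 1, rank((A + I)^2) = 0. The eigenspace has dimension 4 - 1 = 3, so there are 3 Jordan blocks; the rank sequence gives block sizes [2, 1, 1].

Assembling the blocks gives the Jordan form J above.

J = [[-1, 1, 0, 0], [0, -1, 0, 0], [0, 0, -1, 0], [0, 0, 0, -1]]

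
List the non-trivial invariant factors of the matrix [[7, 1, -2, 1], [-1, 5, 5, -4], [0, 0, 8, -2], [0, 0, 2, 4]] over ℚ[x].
x - 6, (x - 6)^3

The Jordan structure of A has elementary divisors (x - 6)^3, (x - 6). Arranging the block sizes at each eigenvalue in decreasing order and taking row products gives the invariant factors.

Invariant factors (smallest first, each dividing the next): x - 6, (x - 6)^3.

Check: the last factor (x - 6)^3 is the minimal polynomial, and the product (x - 6)^4 is the characteristic polynomial.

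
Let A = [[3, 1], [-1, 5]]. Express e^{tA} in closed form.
A has Jordan form J = [[4, 1], [0, 4]] with A = PJP^{-1}, so e^{tA} = P e^{tJ} P^{-1}.

For a Jordan block J_k(λ), e^{tJ_k(λ)} = e^{λt} · (I + tN + t^2 N^2/2! + ... + t^{k-1} N^{k-1}/(k-1)!) where N is the nilpotent superdiagonal part.

Assembling the blocks and conjugating back gives the entries of e^{tA} as shown above.

e^{tA} = [[(1 - t)*e^{4*t}, t*e^{4*t}], [-t*e^{4*t}, (t + 1)*e^{4*t}]]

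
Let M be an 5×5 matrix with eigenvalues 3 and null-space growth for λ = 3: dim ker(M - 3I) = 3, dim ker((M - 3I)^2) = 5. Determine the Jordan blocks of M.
λ = 3: successive nullity increments [3, 2] count blocks of size ≥ k; block sizes are [2, 2, 1].

Jordan blocks: (3, 2), (3, 2), (3, 1)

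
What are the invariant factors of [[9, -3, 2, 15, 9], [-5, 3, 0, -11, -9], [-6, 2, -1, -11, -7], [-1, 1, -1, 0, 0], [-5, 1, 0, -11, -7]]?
The Jordan structure of A has elementary divisors x^3, (x - 2), (x - 2). Arranging the block sizes at each eigenvalue in decreasing order and taking row products gives the invariant factors.

Invariant factors (smallest first, each dividing the next): x - 2, x^3(x - 2).

Check: the last factor x^3(x - 2) is the minimal polynomial, and the product x^3(x - 2)^2 is the characteristic polynomial.

x - 2, x^3(x - 2)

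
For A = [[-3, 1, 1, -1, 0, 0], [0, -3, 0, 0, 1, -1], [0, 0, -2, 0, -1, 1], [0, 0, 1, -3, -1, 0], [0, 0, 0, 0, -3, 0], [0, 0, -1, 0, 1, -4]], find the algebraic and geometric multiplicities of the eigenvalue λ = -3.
The characteristic polynomial is (x + 3)^6, so the factor x + 3 appears with exponent 6: the algebraic multiplicity is 6.

rank(A + 3I) = 4, so the eigenspace has dimension 6 - 4 = 2: the geometric multiplicity is 2.

Since 2 < 6, A is not diagonalizable.

algebraic multiplicity 6, geometric multiplicity 2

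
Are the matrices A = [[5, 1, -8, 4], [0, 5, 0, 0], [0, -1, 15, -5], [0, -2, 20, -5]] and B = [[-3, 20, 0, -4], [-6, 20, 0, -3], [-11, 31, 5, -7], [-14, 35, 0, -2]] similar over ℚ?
Two matrices over a field are similar if and only if they have the same invariant factors.

Both A and B have characteristic polynomial (x - 5)^4 and minimal polynomial (x - 5)^2. Computing further, both have invariant factors (x - 5)^2, (x - 5)^2. Hence A and B are similar.

Yes.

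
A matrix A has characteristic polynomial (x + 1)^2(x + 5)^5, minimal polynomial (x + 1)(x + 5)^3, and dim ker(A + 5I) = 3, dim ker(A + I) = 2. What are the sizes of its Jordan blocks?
Jordan blocks: (-5, 3), (-5, 1), (-5, 1), (-1, 1), (-1, 1)

λ = -5: algebraic multiplicity 5 (exponent in χ_A), largest block size 3 (exponent in m_A), 3 blocks (geometric multiplicity). These force block sizes [3, 1, 1].
λ = -1: algebraic multiplicity 2 (exponent in χ_A), largest block size 1 (exponent in m_A), 2 blocks (geometric multiplicity). These force block sizes [1, 1].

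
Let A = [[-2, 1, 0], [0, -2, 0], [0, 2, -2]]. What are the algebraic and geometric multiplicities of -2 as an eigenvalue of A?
The characteristic polynomial is (x + 2)^3, so the factor x + 2 appears with exponent 3: the algebraic multiplicity is 3.

rank(A + 2I) = 1, so the eigenspace has dimension 3 - 1 = 2: the geometric multiplicity is 2.

Since 2 < 3, A is not diagonalizable.

algebraic multiplicity 3, geometric multiplicity 2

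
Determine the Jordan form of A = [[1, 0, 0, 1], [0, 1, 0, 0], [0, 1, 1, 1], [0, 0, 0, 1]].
The characteristic polynomial is det(xI - A) = (x - 1)^4, so the eigenvalues are 1 (algebraic multiplicity 4).

For λ = 1: rank(A - I) = 2, rank((A - I)^2) = 0. The eigenspace has dimension 4 - 2 = 2, so there are 2 Jordan blocks; the rank sequence gives block sizes [2, 2].

Assembling the blocks gives the Jordan form J above.

J = [[1, 1, 0, 0], [0, 1, 0, 0], [0, 0, 1, 1], [0, 0, 0, 1]]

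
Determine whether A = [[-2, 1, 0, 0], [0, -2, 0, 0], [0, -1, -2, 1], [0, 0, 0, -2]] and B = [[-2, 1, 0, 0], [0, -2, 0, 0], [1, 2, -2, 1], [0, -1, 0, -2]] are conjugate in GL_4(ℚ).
Two matrices over a field are similar if and only if they have the same invariant factors.

Both A and B have characteristic polynomial (x + 2)^4 and minimal polynomial (x + 2)^2. Computing further, both have invariant factors (x + 2)^2, (x + 2)^2. Hence A and B are similar.

Yes.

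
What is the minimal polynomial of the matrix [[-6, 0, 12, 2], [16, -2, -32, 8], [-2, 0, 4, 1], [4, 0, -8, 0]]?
m_A(x) = x^2(x + 2)

The characteristic polynomial factors as x^2(x + 2)^2. The minimal polynomial is ∏(x - λ)^{k_λ} where k_λ is the size of the largest Jordan block at λ.

For λ = -2: rank(A + 2I) = 2, and the largest Jordan block has size 1 (the smallest k with rank((A + 2I)^k) = rank((A + 2I)^(k+1))).
For λ = 0: rank(A) = 3, and the largest Jordan block has size 2 (the smallest k with rank(A^k) = rank(A^(k+1))).

So m_A(x) = x^2(x + 2).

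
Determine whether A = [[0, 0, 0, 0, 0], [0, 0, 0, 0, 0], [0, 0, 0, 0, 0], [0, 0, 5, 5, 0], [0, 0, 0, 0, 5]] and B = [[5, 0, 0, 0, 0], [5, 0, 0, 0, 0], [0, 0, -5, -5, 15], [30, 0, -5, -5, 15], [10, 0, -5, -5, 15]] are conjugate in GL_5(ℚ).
Two matrices over a field are similar if and only if they have the same invariant factors.

Both A and B have characteristic polynomial x^3(x - 5)^2 and minimal polynomial x(x - 5). Computing further, both have invariant factors x, x(x - 5), x(x - 5). Hence A and B are similar.

Yes.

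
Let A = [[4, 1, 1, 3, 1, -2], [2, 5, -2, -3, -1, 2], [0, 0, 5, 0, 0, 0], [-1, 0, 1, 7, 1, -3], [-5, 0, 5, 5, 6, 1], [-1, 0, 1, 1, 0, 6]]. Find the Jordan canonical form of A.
J = [[5, 1, 0, 0, 0, 0], [0, 5, 0, 0, 0, 0], [0, 0, 5, 0, 0, 0], [0, 0, 0, 6, 1, 0], [0, 0, 0, 0, 6, 1], [0, 0, 0, 0, 0, 6]]

The characteristic polynomial is det(xI - A) = (x - 6)^3(x - 5)^3, so the eigenvalues are 5 (algebraic multiplicity 3), 6 (algebraic multiplicity 3).

For λ = 5: rank(A - 5I) = 4, rank((A - 5I)^2) = 3. The eigenspace has dimension 6 - 4 = 2, so there are 2 Jordan blocks; the rank sequence gives block sizes [2, 1].

For λ = 6: rank(A - 6I) = 5, rank((A - 6I)^2) = 4, rank((A - 6I)^3) = 3. The eigenspace has dimension 6 - 5 = 1, so there is 1 Jordan block; the rank sequence gives block sizes [3].

Assembling the blocks gives the Jordan form J above.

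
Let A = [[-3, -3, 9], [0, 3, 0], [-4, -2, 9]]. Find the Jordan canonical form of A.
The characteristic polynomial is det(xI - A) = (x - 3)^3, so the eigenvalues are 3 (algebraic multiplicity 3).

For λ = 3: rank(A - 3I) = 1, rank((A - 3I)^2) = 0. The eigenspace has dimension 3 - 1 = 2, so there are 2 Jordan blocks; the rank sequence gives block sizes [2, 1].

Assembling the blocks gives the Jordan form J above.

J = [[3, 1, 0], [0, 3, 0], [0, 0, 3]]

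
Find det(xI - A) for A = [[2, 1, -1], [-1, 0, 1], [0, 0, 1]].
χ_A(x) = (x - 1)^3

xI - A = [[x - 2, -1, 1], [1, x, -1], [0, 0, x - 1]].

Expanding det(xI - A) along the first row:
det(xI - A) = + (x - 2)·det([[x, -1], [0, x - 1]]) - (-1)·det([[1, -1], [0, x - 1]]) + (1)·det([[1, x], [0, 0]]).

Evaluating gives χ_A(x) = x^3 - 3x^2 + 3x - 1 = (x - 1)^3.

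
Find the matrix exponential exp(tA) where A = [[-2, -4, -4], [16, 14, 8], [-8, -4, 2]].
e^{tA} = [[(2 - e^{4*t})*e^{2*t}, -e^{6*t} + e^{2*t}, -e^{6*t} + e^{2*t}], [4*(e^{4*t} - 1)*e^{2*t}, (3*e^{4*t} - 2)*e^{2*t}, 2*(e^{4*t} - 1)*e^{2*t}], [2*(1 - e^{4*t})*e^{2*t}, -e^{6*t} + e^{2*t}, e^{2*t}]]

A has Jordan form J = [[2, 0, 0], [0, 6, 0], [0, 0, 6]] with A = PJP^{-1}, so e^{tA} = P e^{tJ} P^{-1}.

For a Jordan block J_k(λ), e^{tJ_k(λ)} = e^{λt} · (I + tN + t^2 N^2/2! + ... + t^{k-1} N^{k-1}/(k-1)!) where N is the nilpotent superdiagonal part.

Assembling the blocks and conjugating back gives the entries of e^{tA} as shown above.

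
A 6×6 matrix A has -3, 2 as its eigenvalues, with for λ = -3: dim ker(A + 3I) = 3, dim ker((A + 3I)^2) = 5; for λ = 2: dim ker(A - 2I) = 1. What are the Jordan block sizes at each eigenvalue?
λ = -3: successive nullity increments [3, 2] count blocks of size ≥ k; block sizes are [2, 2, 1].
λ = 2: successive nullity increments [1] count blocks of size ≥ k; block sizes are [1].

Jordan blocks: (-3, 2), (-3, 2), (-3, 1), (2, 1)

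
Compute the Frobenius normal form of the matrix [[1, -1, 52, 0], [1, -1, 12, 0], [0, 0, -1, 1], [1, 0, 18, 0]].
R = [[0, 0, 0, 40], [1, 0, 0, 52], [0, 1, 0, 18], [0, 0, 1, -1]]

The invariant factors of A (the non-unit diagonal entries of the Smith normal form of xI - A over ℚ[x]) are (x - 5)(x + 2)^3, each dividing the next. The characteristic polynomial is their product, (x - 5)(x + 2)^3.

The rational canonical form is the block-diagonal matrix of companion matrices C(f_i):
R = [[0, 0, 0, 40], [1, 0, 0, 52], [0, 1, 0, 18], [0, 0, 1, -1]].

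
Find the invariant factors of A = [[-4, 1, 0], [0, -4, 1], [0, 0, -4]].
The Jordan structure of A has elementary divisors (x + 4)^3. Arranging the block sizes at each eigenvalue in decreasing order and taking row products gives the invariant factors.

Invariant factors (smallest first, each dividing the next): (x + 4)^3.

Check: the last factor (x + 4)^3 is the minimal polynomial, and the product (x + 4)^3 is the characteristic polynomial.

(x + 4)^3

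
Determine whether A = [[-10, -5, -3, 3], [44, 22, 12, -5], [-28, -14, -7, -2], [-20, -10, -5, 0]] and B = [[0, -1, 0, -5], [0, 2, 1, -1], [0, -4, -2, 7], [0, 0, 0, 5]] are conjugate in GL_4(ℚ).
Yes.

Two matrices over a field are similar if and only if they have the same invariant factors.

Both A and B have characteristic polynomial x^3(x - 5) and minimal polynomial x^3(x - 5). Computing further, both have invariant factors x^3(x - 5). Hence A and B are similar.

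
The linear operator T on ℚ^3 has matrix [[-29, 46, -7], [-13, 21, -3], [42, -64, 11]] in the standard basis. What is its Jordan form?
J = [[1, 1, 0], [0, 1, 1], [0, 0, 1]]

The characteristic polynomial is det(xI - A) = (x - 1)^3, so the eigenvalues are 1 (algebraic multiplicity 3).

For λ = 1: rank(A - I) = 2, rank((A - I)^2) = 1, rank((A - I)^3) = 0. The eigenspace has dimension 3 - 2 = 1, so there is 1 Jordan block; the rank sequence gives block sizes [3].

Assembling the blocks gives the Jordan form J above.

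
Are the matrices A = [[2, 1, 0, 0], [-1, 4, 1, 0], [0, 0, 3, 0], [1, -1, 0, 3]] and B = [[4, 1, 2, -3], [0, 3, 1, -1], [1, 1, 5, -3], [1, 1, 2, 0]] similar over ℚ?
Yes.

Two matrices over a field are similar if and only if they have the same invariant factors.

Both A and B have characteristic polynomial (x - 3)^4 and minimal polynomial (x - 3)^3. Computing further, both have invariant factors x - 3, (x - 3)^3. Hence A and B are similar.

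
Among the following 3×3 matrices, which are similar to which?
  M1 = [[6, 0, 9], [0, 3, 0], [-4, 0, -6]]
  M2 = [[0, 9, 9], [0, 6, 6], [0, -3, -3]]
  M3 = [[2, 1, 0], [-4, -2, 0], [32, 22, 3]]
2 classes: {M1, M3}, {M2}

Characteristic polynomials: χ_{M1} = x^2(x - 3), χ_{M2} = x^2(x - 3), χ_{M3} = x^2(x - 3).

{M1, M3}: invariant factors x^2(x - 3).

{M2}: invariant factors x, x(x - 3).

Matrices are similar if and only if their invariant-factor lists agree; the partition into similarity classes is {M1, M3}, {M2}.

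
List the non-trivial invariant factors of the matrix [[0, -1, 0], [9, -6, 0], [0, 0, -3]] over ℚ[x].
The Jordan structure of A has elementary divisors (x + 3)^2, (x + 3). Arranging the block sizes at each eigenvalue in decreasing order and taking row products gives the invariant factors.

Invariant factors (smallest first, each dividing the next): x + 3, (x + 3)^2.

Check: the last factor (x + 3)^2 is the minimal polynomial, and the product (x + 3)^3 is the characteristic polynomial.

x + 3, (x + 3)^2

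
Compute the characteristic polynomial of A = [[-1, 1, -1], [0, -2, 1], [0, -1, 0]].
xI - A = [[x + 1, -1, 1], [0, x + 2, -1], [0, 1, x]].

Expanding det(xI - A) along the first row:
det(xI - A) = + (x + 1)·det([[x + 2, -1], [1, x]]) - (-1)·det([[0, -1], [0, x]]) + (1)·det([[0, x + 2], [0, 1]]).

Evaluating gives χ_A(x) = x^3 + 3x^2 + 3x + 1 = (x + 1)^3.

χ_A(x) = (x + 1)^3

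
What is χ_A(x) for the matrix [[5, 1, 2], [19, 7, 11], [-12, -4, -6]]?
χ_A(x) = (x - 2)^3

xI - A = [[x - 5, -1, -2], [-19, x - 7, -11], [12, 4, x + 6]].

Expanding det(xI - A) along the first row:
det(xI - A) = + (x - 5)·det([[x - 7, -11], [4, x + 6]]) - (-1)·det([[-19, -11], [12, x + 6]]) + (-2)·det([[-19, x - 7], [12, 4]]).

Evaluating gives χ_A(x) = x^3 - 6x^2 + 12x - 8 = (x - 2)^3.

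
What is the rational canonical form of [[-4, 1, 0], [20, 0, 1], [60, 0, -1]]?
The invariant factors of A (the non-unit diagonal entries of the Smith normal form of xI - A over ℚ[x]) are (x - 4)(x + 4)(x + 5), each dividing the next. The characteristic polynomial is their product, (x - 4)(x + 4)(x + 5).

The rational canonical form is the block-diagonal matrix of companion matrices C(f_i):
R = [[0, 0, 80], [1, 0, 16], [0, 1, -5]].

R = [[0, 0, 80], [1, 0, 16], [0, 1, -5]]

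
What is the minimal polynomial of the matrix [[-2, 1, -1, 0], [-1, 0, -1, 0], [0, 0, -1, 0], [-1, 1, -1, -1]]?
m_A(x) = (x + 1)^2

The characteristic polynomial factors as (x + 1)^4. The minimal polynomial is ∏(x - λ)^{k_λ} where k_λ is the size of the largest Jordan block at λ.

For λ = -1: rank(A + I) = 1, and the largest Jordan block has size 2 (the smallest k with rank((A + I)^k) = rank((A + I)^(k+1))).

So m_A(x) = (x + 1)^2.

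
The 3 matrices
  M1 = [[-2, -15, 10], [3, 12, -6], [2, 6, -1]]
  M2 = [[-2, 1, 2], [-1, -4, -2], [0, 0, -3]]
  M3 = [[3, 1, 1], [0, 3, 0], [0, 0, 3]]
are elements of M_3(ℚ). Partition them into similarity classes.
Characteristic polynomials: χ_{M1} = (x - 3)^3, χ_{M2} = (x + 3)^3, χ_{M3} = (x - 3)^3.

{M1, M3}: invariant factors x - 3, (x - 3)^2.

{M2}: invariant factors x + 3, (x + 3)^2.

Matrices are similar if and only if their invariant-factor lists agree; the partition into similarity classes is {M1, M3}, {M2}.

2 classes: {M1, M3}, {M2}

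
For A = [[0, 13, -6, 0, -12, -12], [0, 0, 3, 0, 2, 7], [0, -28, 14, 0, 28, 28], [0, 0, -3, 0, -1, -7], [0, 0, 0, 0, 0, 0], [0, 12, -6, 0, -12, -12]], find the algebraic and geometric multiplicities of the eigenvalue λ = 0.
The characteristic polynomial is x^5(x - 2), so the factor x appears with exponent 5: the algebraic multiplicity is 5.

rank(A) = 4, so the eigenspace has dimension 6 - 4 = 2: the geometric multiplicity is 2.

Since 2 < 5, A is not diagonalizable.

algebraic multiplicity 5, geometric multiplicity 2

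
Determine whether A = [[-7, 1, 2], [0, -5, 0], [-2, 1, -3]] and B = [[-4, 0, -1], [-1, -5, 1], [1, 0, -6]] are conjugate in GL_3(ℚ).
Two matrices over a field are similar if and only if they have the same invariant factors.

Both A and B have characteristic polynomial (x + 5)^3 and minimal polynomial (x + 5)^2. Computing further, both have invariant factors x + 5, (x + 5)^2. Hence A and B are similar.

Yes.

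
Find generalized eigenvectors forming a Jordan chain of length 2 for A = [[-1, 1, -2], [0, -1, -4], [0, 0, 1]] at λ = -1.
v_1 = [[1, 1, 0]]^T, v_2 = [[1, 0, 0]]^T

We seek v_1 ∈ ker((A + I)^2) \ ker(A + I), then set v_{i+1} = (A + I) v_i.

One such chain is v_1 = [[1, 1, 0]]^T, v_2 = [[1, 0, 0]]^T. Check: (A + I) v_2 = [[0, 0, 0]]^T = 0.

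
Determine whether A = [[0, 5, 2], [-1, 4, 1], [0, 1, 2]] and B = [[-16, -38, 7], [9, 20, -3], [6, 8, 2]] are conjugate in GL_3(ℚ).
Two matrices over a field are similar if and only if they have the same invariant factors.

Both A and B have characteristic polynomial (x - 2)^3 and minimal polynomial (x - 2)^3. Computing further, both have invariant factors (x - 2)^3. Hence A and B are similar.

Yes.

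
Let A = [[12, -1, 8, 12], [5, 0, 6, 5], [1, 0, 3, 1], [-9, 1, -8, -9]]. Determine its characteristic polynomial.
xI - A = [[x - 12, 1, -8, -12], [-5, x, -6, -5], [-1, 0, x - 3, -1], [9, -1, 8, x + 9]].

Expanding det(xI - A) along the first row:
det(xI - A) = + (x - 12)·det([[x, -6, -5], [0, x - 3, -1], [-1, 8, x + 9]]) - (1)·det([[-5, -6, -5], [-1, x - 3, -1], [9, 8, x + 9]]) + (-8)·det([[-5, x, -5], [-1, 0, -1], [9, -1, x + 9]]) - (-12)·det([[-5, x, -6], [-1, 0, x - 3], [9, -1, 8]]).

Evaluating gives χ_A(x) = x^4 - 6x^3 + 9x^2 = x^2(x - 3)^2.

χ_A(x) = x^2(x - 3)^2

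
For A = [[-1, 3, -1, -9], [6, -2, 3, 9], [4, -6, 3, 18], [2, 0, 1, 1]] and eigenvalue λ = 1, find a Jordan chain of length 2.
v_1 = [[0, 0, 1, 0]]^T, v_2 = [[-1, 3, 2, 1]]^T

We seek v_1 ∈ ker((A - I)^2) \ ker(A - I), then set v_{i+1} = (A - I) v_i.

One such chain is v_1 = [[0, 0, 1, 0]]^T, v_2 = [[-1, 3, 2, 1]]^T. Check: (A - I) v_2 = [[0, 0, 0, 0]]^T = 0.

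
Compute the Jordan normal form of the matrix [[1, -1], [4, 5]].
The characteristic polynomial is det(xI - A) = (x - 3)^2, so the eigenvalues are 3 (algebraic multiplicity 2).

For λ = 3: rank(A - 3I) = 1, rank((A - 3I)^2) = 0. The eigenspace has dimension 2 - 1 = 1, so there is 1 Jordan block; the rank sequence gives block sizes [2].

Assembling the blocks gives the Jordan form J above.

J = [[3, 1], [0, 3]]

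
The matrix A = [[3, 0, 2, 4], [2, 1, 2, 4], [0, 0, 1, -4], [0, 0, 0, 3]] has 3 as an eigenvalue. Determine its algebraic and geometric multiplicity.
The characteristic polynomial is (x - 3)^2(x - 1)^2, so the factor x - 3 appears with exponent 2: the algebraic multiplicity is 2.

rank(A - 3I) = 2, so the eigenspace has dimension 4 - 2 = 2: the geometric multiplicity is 2.

algebraic multiplicity 2, geometric multiplicity 2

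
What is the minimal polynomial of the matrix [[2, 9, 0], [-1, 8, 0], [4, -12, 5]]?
The characteristic polynomial factors as (x - 5)^3. The minimal polynomial is ∏(x - λ)^{k_λ} where k_λ is the size of the largest Jordan block at λ.

For λ = 5: rank(A - 5I) = 1, and the largest Jordan block has size 2 (the smallest k with rank((A - 5I)^k) = rank((A - 5I)^(k+1))).

So m_A(x) = (x - 5)^2.

m_A(x) = (x - 5)^2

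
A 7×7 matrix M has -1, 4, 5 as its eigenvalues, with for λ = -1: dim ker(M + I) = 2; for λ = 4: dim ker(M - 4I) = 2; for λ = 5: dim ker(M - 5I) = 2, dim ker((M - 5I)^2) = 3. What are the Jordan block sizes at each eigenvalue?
Jordan blocks: (-1, 1), (-1, 1), (4, 1), (4, 1), (5, 2), (5, 1)

λ = -1: successive nullity increments [2] count blocks of size ≥ k; block sizes are [1, 1].
λ = 4: successive nullity increments [2] count blocks of size ≥ k; block sizes are [1, 1].
λ = 5: successive nullity increments [2, 1] count blocks of size ≥ k; block sizes are [2, 1].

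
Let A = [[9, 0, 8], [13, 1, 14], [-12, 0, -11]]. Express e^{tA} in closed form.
e^{tA} = [[3*e^{t} - 2*e^{-3*t}, 0, 2*e^{t} - 2*e^{-3*t}], [((4 - 3*t)*e^{4*t} - 4)*e^{-3*t}, e^{t}, 2*((2 - t)*e^{4*t} - 2)*e^{-3*t}], [-3*e^{t} + 3*e^{-3*t}, 0, -2*e^{t} + 3*e^{-3*t}]]

A has Jordan form J = [[-3, 0, 0], [0, 1, 1], [0, 0, 1]] with A = PJP^{-1}, so e^{tA} = P e^{tJ} P^{-1}.

For a Jordan block J_k(λ), e^{tJ_k(λ)} = e^{λt} · (I + tN + t^2 N^2/2! + ... + t^{k-1} N^{k-1}/(k-1)!) where N is the nilpotent superdiagonal part.

Assembling the blocks and conjugating back gives the entries of e^{tA} as shown above.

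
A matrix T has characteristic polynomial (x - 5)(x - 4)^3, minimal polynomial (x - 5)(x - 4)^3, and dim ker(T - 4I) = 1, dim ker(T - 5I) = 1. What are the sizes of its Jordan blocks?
Jordan blocks: (4, 3), (5, 1)

λ = 4: algebraic multiplicity 3 (exponent in χ_T), largest block size 3 (exponent in m_T), 1 block (geometric multiplicity). This forces block sizes [3].
λ = 5: algebraic multiplicity 1 (exponent in χ_T), largest block size 1 (exponent in m_T), 1 block (geometric multiplicity). This forces block sizes [1].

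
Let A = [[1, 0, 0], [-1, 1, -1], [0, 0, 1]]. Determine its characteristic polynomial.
χ_A(x) = (x - 1)^3

xI - A = [[x - 1, 0, 0], [1, x - 1, 1], [0, 0, x - 1]].

Expanding det(xI - A) along the first row:
det(xI - A) = + (x - 1)·det([[x - 1, 1], [0, x - 1]]) - (0)·det([[1, 1], [0, x - 1]]) + (0)·det([[1, x - 1], [0, 0]]).

Evaluating gives χ_A(x) = x^3 - 3x^2 + 3x - 1 = (x - 1)^3.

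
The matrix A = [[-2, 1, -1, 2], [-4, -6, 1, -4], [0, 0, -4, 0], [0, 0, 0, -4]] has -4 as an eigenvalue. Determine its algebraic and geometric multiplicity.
The characteristic polynomial is (x + 4)^4, so the factor x + 4 appears with exponent 4: the algebraic multiplicity is 4.

rank(A + 4I) = 2, so the eigenspace has dimension 4 - 2 = 2: the geometric multiplicity is 2.

Since 2 < 4, A is not diagonalizable.

algebraic multiplicity 4, geometric multiplicity 2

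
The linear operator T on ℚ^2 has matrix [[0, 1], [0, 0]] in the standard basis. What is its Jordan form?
J = [[0, 1], [0, 0]]

The characteristic polynomial is det(xI - A) = x^2, so the eigenvalues are 0 (algebraic multiplicity 2).

For λ = 0: rank(A) = 1, rank(A^2) = 0. The eigenspace has dimension 2 - 1 = 1, so there is 1 Jordan block; the rank sequence gives block sizes [2].

Assembling the blocks gives the Jordan form J above.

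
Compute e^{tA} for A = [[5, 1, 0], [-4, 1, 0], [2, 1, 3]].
A has Jordan form J = [[3, 1, 0], [0, 3, 0], [0, 0, 3]] with A = PJP^{-1}, so e^{tA} = P e^{tJ} P^{-1}.

For a Jordan block J_k(λ), e^{tJ_k(λ)} = e^{λt} · (I + tN + t^2 N^2/2! + ... + t^{k-1} N^{k-1}/(k-1)!) where N is the nilpotent superdiagonal part.

Assembling the blocks and conjugating back gives the entries of e^{tA} as shown above.

e^{tA} = [[(2*t + 1)*e^{3*t}, t*e^{3*t}, 0], [-4*t*e^{3*t}, (1 - 2*t)*e^{3*t}, 0], [2*t*e^{3*t}, t*e^{3*t}, e^{3*t}]]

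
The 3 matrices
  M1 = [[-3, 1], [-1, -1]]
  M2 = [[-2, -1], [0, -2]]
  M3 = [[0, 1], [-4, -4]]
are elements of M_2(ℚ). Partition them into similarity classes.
Characteristic polynomials: χ_{M1} = (x + 2)^2, χ_{M2} = (x + 2)^2, χ_{M3} = (x + 2)^2.

{M1, M2, M3}: invariant factors (x + 2)^2.

Matrices are similar if and only if their invariant-factor lists agree; the partition into similarity classes is {M1, M2, M3}.

1 class: {M1, M2, M3}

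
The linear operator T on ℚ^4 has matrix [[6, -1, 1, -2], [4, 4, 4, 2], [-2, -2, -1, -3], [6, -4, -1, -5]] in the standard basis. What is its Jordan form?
The characteristic polynomial is det(xI - A) = (x - 2)^3(x + 2), so the eigenvalues are -2 (algebraic multiplicity 1), 2 (algebraic multiplicity 3).

For λ = -2: algebraic multiplicity 1 gives one 1×1 block.

For λ = 2: rank(A - 2I) = 3, rank((A - 2I)^2) = 2, rank((A - 2I)^3) = 1. The eigenspace has dimension 4 - 3 = 1, so there is 1 Jordan block; the rank sequence gives block sizes [3].

Assembling the blocks gives the Jordan form J above.

J = [[-2, 0, 0, 0], [0, 2, 1, 0], [0, 0, 2, 1], [0, 0, 0, 2]]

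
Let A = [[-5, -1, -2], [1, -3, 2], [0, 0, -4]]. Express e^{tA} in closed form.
e^{tA} = [[(1 - t)*e^{-4*t}, -t*e^{-4*t}, -2*t*e^{-4*t}], [t*e^{-4*t}, (t + 1)*e^{-4*t}, 2*t*e^{-4*t}], [0, 0, e^{-4*t}]]

A has Jordan form J = [[-4, 1, 0], [0, -4, 0], [0, 0, -4]] with A = PJP^{-1}, so e^{tA} = P e^{tJ} P^{-1}.

For a Jordan block J_k(λ), e^{tJ_k(λ)} = e^{λt} · (I + tN + t^2 N^2/2! + ... + t^{k-1} N^{k-1}/(k-1)!) where N is the nilpotent superdiagonal part.

Assembling the blocks and conjugating back gives the entries of e^{tA} as shown above.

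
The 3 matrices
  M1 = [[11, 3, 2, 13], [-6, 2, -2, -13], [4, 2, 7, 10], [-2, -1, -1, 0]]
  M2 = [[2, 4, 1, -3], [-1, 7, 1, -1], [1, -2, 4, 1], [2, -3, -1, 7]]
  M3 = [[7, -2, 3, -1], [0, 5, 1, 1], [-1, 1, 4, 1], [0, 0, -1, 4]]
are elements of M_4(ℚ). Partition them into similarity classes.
1 class: {M1, M2, M3}

Characteristic polynomials: χ_{M1} = (x - 5)^4, χ_{M2} = (x - 5)^4, χ_{M3} = (x - 5)^4.

{M1, M2, M3}: invariant factors x - 5, (x - 5)^3.

Matrices are similar if and only if their invariant-factor lists agree; the partition into similarity classes is {M1, M2, M3}.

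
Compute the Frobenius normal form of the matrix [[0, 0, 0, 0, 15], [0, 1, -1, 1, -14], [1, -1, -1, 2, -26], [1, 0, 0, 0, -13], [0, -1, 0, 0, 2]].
The invariant factors of A (the non-unit diagonal entries of the Smith normal form of xI - A over ℚ[x]) are (x - 5)(x + 3)(x^3 - x + 1), each dividing the next. The characteristic polynomial is their product, (x - 5)(x + 3)(x^3 - x + 1).

The rational canonical form is the block-diagonal matrix of companion matrices C(f_i):
R = [[0, 0, 0, 0, 15], [1, 0, 0, 0, -13], [0, 1, 0, 0, -3], [0, 0, 1, 0, 16], [0, 0, 0, 1, 2]].

Note the characteristic polynomial does not split into linear factors over ℚ, so A has no Jordan form over ℚ; the rational canonical form exists over any field.

R = [[0, 0, 0, 0, 15], [1, 0, 0, 0, -13], [0, 1, 0, 0, -3], [0, 0, 1, 0, 16], [0, 0, 0, 1, 2]]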